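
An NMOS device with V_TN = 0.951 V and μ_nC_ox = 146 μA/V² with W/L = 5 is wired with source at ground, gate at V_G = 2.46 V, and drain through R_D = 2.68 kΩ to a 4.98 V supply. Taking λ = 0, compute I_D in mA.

V_GS = V_G = 2.46 V, so V_ov = 2.46 − 0.951 = 1.51 V.
k_n = μ_nC_ox · (W/L) = 0.73 mA/V².
Assume saturation: I_D = ½ k_n V_ov² = 0.5 × 0.73 × 1.51² = 0.831 mA, giving V_DS = V_DD − I_D R_D = 4.98 − 0.831 × 2.68 = 2.75 V.
V_DS = 2.75 V ≥ V_ov = 1.51 V, confirming saturation.

I_D = 0.831 mA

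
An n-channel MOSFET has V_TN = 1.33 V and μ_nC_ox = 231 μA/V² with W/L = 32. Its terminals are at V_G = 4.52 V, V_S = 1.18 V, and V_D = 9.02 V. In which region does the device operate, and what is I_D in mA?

V_GS = V_G − V_S = 4.52 − 1.18 = 3.34 V; V_DS = V_D − V_S = 9.02 − 1.18 = 7.84 V.
k_n = μ_nC_ox · (W/L) = 7.392 mA/V².
V_ov = V_GS − V_TN = 3.34 − 1.33 = 2.01 V.
Since V_DS = 7.84 V ≥ V_ov = 2.01 V, the device is in saturation.
I_D = ½ k_n V_ov² = 0.5 × 7.392 × 2.01² = 14.9 mA.

Saturation; I_D = 14.9 mA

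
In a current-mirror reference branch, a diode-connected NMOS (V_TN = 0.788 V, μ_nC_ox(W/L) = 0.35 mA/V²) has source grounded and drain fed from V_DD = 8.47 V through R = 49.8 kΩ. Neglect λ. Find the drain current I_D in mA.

I_D = 0.137 mA

With gate tied to drain, V_GS = V_DS ≥ V_GS − V_TN, so the device is in saturation.
KCL at the drain: ½ k_n (V_GS − V_TN)² = (V_DD − V_GS)/R.
Let x = V_GS − 0.788. Then 8.71 x² + x − 7.682 = 0, giving x = 0.883 V (positive root), so V_GS = 1.67 V.
I_D = (V_DD − V_GS)/R = (8.47 − 1.67) / 49.8 = 0.137 mA.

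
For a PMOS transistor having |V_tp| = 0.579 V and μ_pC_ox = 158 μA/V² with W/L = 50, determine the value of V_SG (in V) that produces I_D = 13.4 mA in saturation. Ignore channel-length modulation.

k_p = μ_pC_ox · (W/L) = 7.9 mA/V².
In saturation I_D = ½ k_p (V_SG − |V_tp|)², so V_SG − |V_tp| = √(2 I_D / k_p) = √(2 × 13.4 / 7.9) = 1.84 V.
V_SG = 0.579 + 1.84 = 2.42 V.

V_SG = 2.42 V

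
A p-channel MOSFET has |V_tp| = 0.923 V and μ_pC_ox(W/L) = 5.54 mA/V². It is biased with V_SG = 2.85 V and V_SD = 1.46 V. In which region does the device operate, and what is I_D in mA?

Triode; I_D = 9.68 mA

V_ov = V_SG − |V_tp| = 2.85 − 0.923 = 1.93 V.
Since V_SD = 1.46 V < V_ov = 1.93 V, the device is in the triode region.
I_D = k_p [V_ov · V_SD − ½ V_SD²] = 5.54 × [1.93 × 1.46 − 0.5 × 1.46²] = 9.68 mA.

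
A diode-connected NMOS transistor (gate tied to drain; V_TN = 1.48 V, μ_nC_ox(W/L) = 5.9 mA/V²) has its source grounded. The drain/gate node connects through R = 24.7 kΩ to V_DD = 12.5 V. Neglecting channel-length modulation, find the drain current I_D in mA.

With gate tied to drain, V_GS = V_DS ≥ V_GS − V_TN, so the device is in saturation.
KCL at the drain: ½ k_n (V_GS − V_TN)² = (V_DD − V_GS)/R.
Let x = V_GS − 1.48. Then 72.9 x² + x − 11.02 = 0, giving x = 0.382 V (positive root), so V_GS = 1.86 V.
I_D = (V_DD − V_GS)/R = (12.5 − 1.86) / 24.7 = 0.431 mA.

I_D = 0.431 mA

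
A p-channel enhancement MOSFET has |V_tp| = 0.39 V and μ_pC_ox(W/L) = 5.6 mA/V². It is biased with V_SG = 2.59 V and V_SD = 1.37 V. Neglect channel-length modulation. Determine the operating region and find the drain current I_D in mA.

V_ov = V_SG − |V_tp| = 2.59 − 0.39 = 2.2 V.
Since V_SD = 1.37 V < V_ov = 2.2 V, the device is in the triode region.
I_D = k_p [V_ov · V_SD − ½ V_SD²] = 5.6 × [2.2 × 1.37 − 0.5 × 1.37²] = 11.6 mA.

Triode; I_D = 11.6 mA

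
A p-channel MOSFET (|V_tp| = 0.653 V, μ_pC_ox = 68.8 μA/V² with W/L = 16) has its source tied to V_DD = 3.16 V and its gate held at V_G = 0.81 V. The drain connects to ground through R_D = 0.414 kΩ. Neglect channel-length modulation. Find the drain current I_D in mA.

I_D = 1.59 mA

V_SG = V_DD − V_G = 3.16 − 0.81 = 2.35 V, so V_ov = 2.35 − 0.653 = 1.7 V.
k_p = μ_pC_ox · (W/L) = 1.101 mA/V².
Assume saturation: I_D = ½ k_p V_ov² = 0.5 × 1.101 × 1.7² = 1.59 mA, giving V_SD = V_DD − I_D R_D = 3.16 − 1.59 × 0.414 = 2.5 V.
V_SD = 2.5 V ≥ V_ov = 1.7 V, confirming saturation.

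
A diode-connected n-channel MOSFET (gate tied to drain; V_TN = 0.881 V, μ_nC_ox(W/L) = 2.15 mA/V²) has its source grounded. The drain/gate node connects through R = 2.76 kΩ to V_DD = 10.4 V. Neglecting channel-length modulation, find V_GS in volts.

With gate tied to drain, V_GS = V_DS ≥ V_GS − V_TN, so the device is in saturation.
KCL at the drain: ½ k_n (V_GS − V_TN)² = (V_DD − V_GS)/R.
Let x = V_GS − 0.881. Then 2.97 x² + x − 9.519 = 0, giving x = 1.63 V (positive root), so V_GS = 2.51 V.
I_D = (V_DD − V_GS)/R = (10.4 − 2.51) / 2.76 = 2.86 mA.

V_GS = 2.51 V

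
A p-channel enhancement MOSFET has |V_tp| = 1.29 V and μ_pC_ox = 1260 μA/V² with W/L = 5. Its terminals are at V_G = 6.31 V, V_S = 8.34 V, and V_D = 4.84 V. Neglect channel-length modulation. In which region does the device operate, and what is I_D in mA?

Saturation; I_D = 1.72 mA

V_SG = V_S − V_G = 8.34 − 6.31 = 2.03 V; V_SD = V_S − V_D = 8.34 − 4.84 = 3.5 V.
k_p = μ_pC_ox · (W/L) = 6.3 mA/V².
V_ov = V_SG − |V_tp| = 2.03 − 1.29 = 0.74 V.
Since V_SD = 3.5 V ≥ V_ov = 0.74 V, the device is in saturation.
I_D = ½ k_p V_ov² = 0.5 × 6.3 × 0.74² = 1.72 mA.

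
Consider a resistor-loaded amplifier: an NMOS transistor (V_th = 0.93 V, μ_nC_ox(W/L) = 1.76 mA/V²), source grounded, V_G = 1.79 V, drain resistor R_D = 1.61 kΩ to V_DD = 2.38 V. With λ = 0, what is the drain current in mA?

I_D = 0.651 mA

V_GS = V_G = 1.79 V, so V_ov = 1.79 − 0.93 = 0.86 V.
Assume saturation: I_D = ½ k_n V_ov² = 0.5 × 1.76 × 0.86² = 0.651 mA, giving V_DS = V_DD − I_D R_D = 2.38 − 0.651 × 1.61 = 1.33 V.
V_DS = 1.33 V ≥ V_ov = 0.86 V, confirming saturation.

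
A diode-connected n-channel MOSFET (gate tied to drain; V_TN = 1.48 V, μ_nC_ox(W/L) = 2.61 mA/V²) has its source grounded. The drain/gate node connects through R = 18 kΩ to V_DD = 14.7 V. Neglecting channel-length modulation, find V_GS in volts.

V_GS = 2.21 V

With gate tied to drain, V_GS = V_DS ≥ V_GS − V_TN, so the device is in saturation.
KCL at the drain: ½ k_n (V_GS − V_TN)² = (V_DD − V_GS)/R.
Let x = V_GS − 1.48. Then 23.5 x² + x − 13.22 = 0, giving x = 0.729 V (positive root), so V_GS = 2.21 V.
I_D = (V_DD − V_GS)/R = (14.7 − 2.21) / 18 = 0.694 mA.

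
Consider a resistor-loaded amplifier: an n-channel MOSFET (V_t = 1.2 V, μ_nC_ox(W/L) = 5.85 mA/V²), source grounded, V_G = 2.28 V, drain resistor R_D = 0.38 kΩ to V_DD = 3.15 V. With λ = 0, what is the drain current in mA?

I_D = 3.41 mA

V_GS = V_G = 2.28 V, so V_ov = 2.28 − 1.2 = 1.08 V.
Assume saturation: I_D = ½ k_n V_ov² = 0.5 × 5.85 × 1.08² = 3.41 mA, giving V_DS = V_DD − I_D R_D = 3.15 − 3.41 × 0.38 = 1.85 V.
V_DS = 1.85 V ≥ V_ov = 1.08 V, confirming saturation.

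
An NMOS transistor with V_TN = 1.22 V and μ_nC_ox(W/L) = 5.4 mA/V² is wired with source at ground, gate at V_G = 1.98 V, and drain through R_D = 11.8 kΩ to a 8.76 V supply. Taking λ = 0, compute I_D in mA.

I_D = 0.725 mA

V_GS = V_G = 1.98 V, so V_ov = 1.98 − 1.22 = 0.76 V.
Assume saturation: I_D = ½ k_n V_ov² = 0.5 × 5.4 × 0.76² = 1.56 mA, giving V_DS = V_DD − I_D R_D = 8.76 − 1.56 × 11.8 = -9.64 V.
But -9.64 V < V_ov = 0.76 V, so the device is actually in triode.
In triode I_D = k_n[V_ov V_DS − ½ V_DS²] and I_D = (V_DD − V_DS)/R_D. Equating: 31.9 V_DS² − 49.43 V_DS + 8.76 = 0, giving V_DS = 0.204 V (the root below V_ov).
I_D = (8.76 − 0.204) / 11.8 = 0.725 mA.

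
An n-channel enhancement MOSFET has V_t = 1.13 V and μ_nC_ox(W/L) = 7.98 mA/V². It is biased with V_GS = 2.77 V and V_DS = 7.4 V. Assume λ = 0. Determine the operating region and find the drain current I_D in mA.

V_ov = V_GS − V_t = 2.77 − 1.13 = 1.64 V.
Since V_DS = 7.4 V ≥ V_ov = 1.64 V, the device is in saturation.
I_D = ½ k_n V_ov² = 0.5 × 7.98 × 1.64² = 10.7 mA.

Saturation; I_D = 10.7 mA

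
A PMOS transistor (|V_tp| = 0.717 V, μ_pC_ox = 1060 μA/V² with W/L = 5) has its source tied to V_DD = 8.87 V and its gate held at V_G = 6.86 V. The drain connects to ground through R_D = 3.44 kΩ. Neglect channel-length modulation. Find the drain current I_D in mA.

V_SG = V_DD − V_G = 8.87 − 6.86 = 2.01 V, so V_ov = 2.01 − 0.717 = 1.29 V.
k_p = μ_pC_ox · (W/L) = 5.3 mA/V².
Assume saturation: I_D = ½ k_p V_ov² = 0.5 × 5.3 × 1.29² = 4.43 mA, giving V_SD = V_DD − I_D R_D = 8.87 − 4.43 × 3.44 = -6.37 V.
But -6.37 V < V_ov = 1.29 V, so the device is actually in triode.
In triode I_D = k_p[V_ov V_SD − ½ V_SD²] and I_D = (V_DD − V_SD)/R_D. Equating: 9.12 V_SD² − 24.57 V_SD + 8.87 = 0, giving V_SD = 0.429 V (the root below V_ov).
I_D = (8.87 − 0.429) / 3.44 = 2.45 mA.

I_D = 2.45 mA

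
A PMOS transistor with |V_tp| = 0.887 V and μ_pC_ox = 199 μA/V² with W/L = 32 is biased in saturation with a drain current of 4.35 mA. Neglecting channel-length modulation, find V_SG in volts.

V_SG = 2.06 V

k_p = μ_pC_ox · (W/L) = 6.368 mA/V².
In saturation I_D = ½ k_p (V_SG − |V_tp|)², so V_SG − |V_tp| = √(2 I_D / k_p) = √(2 × 4.35 / 6.368) = 1.17 V.
V_SG = 0.887 + 1.17 = 2.06 V.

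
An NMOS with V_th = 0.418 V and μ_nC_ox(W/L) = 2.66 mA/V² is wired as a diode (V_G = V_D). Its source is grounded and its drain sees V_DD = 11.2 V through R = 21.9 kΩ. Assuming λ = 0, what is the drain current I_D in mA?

With gate tied to drain, V_GS = V_DS ≥ V_GS − V_th, so the device is in saturation.
KCL at the drain: ½ k_n (V_GS − V_th)² = (V_DD − V_GS)/R.
Let x = V_GS − 0.418. Then 29.1 x² + x − 10.78 = 0, giving x = 0.591 V (positive root), so V_GS = 1.01 V.
I_D = (V_DD − V_GS)/R = (11.2 − 1.01) / 21.9 = 0.465 mA.

I_D = 0.465 mA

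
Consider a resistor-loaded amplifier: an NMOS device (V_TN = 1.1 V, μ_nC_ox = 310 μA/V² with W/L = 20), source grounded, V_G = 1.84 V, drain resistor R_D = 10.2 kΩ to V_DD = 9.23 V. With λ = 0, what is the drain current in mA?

I_D = 0.883 mA

V_GS = V_G = 1.84 V, so V_ov = 1.84 − 1.1 = 0.74 V.
k_n = μ_nC_ox · (W/L) = 6.2 mA/V².
Assume saturation: I_D = ½ k_n V_ov² = 0.5 × 6.2 × 0.74² = 1.7 mA, giving V_DS = V_DD − I_D R_D = 9.23 − 1.7 × 10.2 = -8.09 V.
But -8.09 V < V_ov = 0.74 V, so the device is actually in triode.
In triode I_D = k_n[V_ov V_DS − ½ V_DS²] and I_D = (V_DD − V_DS)/R_D. Equating: 31.6 V_DS² − 47.8 V_DS + 9.23 = 0, giving V_DS = 0.227 V (the root below V_ov).
I_D = (9.23 − 0.227) / 10.2 = 0.883 mA.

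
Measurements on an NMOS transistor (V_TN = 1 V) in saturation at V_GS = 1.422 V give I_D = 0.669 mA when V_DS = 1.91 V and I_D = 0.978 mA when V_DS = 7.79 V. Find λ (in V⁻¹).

λ = 0.0924 V⁻¹

With V_GS fixed, I_D ∝ (1 + λ V_DS) in saturation, so I_D2/I_D1 = (1 + λ V_DS2)/(1 + λ V_DS1).
0.978/0.669 = 1.462 = (1 + 7.79 λ)/(1 + 1.91 λ).
Solving: λ (I_D1 V_DS2 − I_D2 V_DS1) = I_D2 − I_D1, so λ = (0.978 − 0.669) / (0.669 × 7.79 − 0.978 × 1.91) = 0.309 / 3.34 = 0.0924 V⁻¹.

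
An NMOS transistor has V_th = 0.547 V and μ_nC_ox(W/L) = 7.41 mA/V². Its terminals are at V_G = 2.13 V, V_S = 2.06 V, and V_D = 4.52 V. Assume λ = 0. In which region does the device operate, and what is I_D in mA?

V_GS = V_G − V_S = 2.13 − 2.06 = 0.07 V; V_DS = V_D − V_S = 4.52 − 2.06 = 2.46 V.
V_GS = 0.07 V < V_th = 0.547 V, so the transistor is in cutoff.

Cutoff; I_D = 0 mA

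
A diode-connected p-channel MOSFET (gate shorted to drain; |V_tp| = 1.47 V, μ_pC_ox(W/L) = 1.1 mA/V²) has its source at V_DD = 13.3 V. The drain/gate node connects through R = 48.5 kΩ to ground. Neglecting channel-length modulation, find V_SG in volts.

With gate tied to drain, V_SG = V_SD ≥ V_SG − |V_tp|, so the device is in saturation.
KCL at the drain: ½ k_p (V_SG − |V_tp|)² = (V_DD − V_SG)/R.
Let x = V_SG − 1.47. Then 26.7 x² + x − 11.83 = 0, giving x = 0.647 V (positive root), so V_SG = 2.12 V.
I_D = (V_DD − V_SG)/R = (13.3 − 2.12) / 48.5 = 0.231 mA.

V_SG = 2.12 V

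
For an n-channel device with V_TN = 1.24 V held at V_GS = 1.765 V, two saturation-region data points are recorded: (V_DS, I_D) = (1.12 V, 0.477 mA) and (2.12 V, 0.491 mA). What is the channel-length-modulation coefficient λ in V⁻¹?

λ = 0.0303 V⁻¹

With V_GS fixed, I_D ∝ (1 + λ V_DS) in saturation, so I_D2/I_D1 = (1 + λ V_DS2)/(1 + λ V_DS1).
0.491/0.477 = 1.029 = (1 + 2.12 λ)/(1 + 1.12 λ).
Solving: λ (I_D1 V_DS2 − I_D2 V_DS1) = I_D2 − I_D1, so λ = (0.491 − 0.477) / (0.477 × 2.12 − 0.491 × 1.12) = 0.014 / 0.461 = 0.0303 V⁻¹.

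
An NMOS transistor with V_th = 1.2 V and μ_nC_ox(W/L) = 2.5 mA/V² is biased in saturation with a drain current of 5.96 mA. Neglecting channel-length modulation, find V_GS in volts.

V_GS = 3.38 V

In saturation I_D = ½ k_n (V_GS − V_th)², so V_GS − V_th = √(2 I_D / k_n) = √(2 × 5.96 / 2.5) = 2.18 V.
V_GS = 1.2 + 2.18 = 3.38 V.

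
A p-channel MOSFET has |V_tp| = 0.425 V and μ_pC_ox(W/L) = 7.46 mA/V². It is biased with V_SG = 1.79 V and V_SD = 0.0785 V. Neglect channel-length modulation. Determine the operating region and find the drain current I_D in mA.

V_ov = V_SG − |V_tp| = 1.79 − 0.425 = 1.36 V.
Since V_SD = 0.0785 V < V_ov = 1.36 V, the device is in the triode region.
I_D = k_p [V_ov · V_SD − ½ V_SD²] = 7.46 × [1.36 × 0.0785 − 0.5 × 0.0785²] = 0.776 mA.

Triode; I_D = 0.776 mA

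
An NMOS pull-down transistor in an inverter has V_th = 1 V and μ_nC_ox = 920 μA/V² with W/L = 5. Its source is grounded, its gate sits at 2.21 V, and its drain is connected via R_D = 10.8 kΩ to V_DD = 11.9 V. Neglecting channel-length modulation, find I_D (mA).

V_GS = V_G = 2.21 V, so V_ov = 2.21 − 1 = 1.21 V.
k_n = μ_nC_ox · (W/L) = 4.6 mA/V².
Assume saturation: I_D = ½ k_n V_ov² = 0.5 × 4.6 × 1.21² = 3.37 mA, giving V_DS = V_DD − I_D R_D = 11.9 − 3.37 × 10.8 = -24.5 V.
But -24.5 V < V_ov = 1.21 V, so the device is actually in triode.
In triode I_D = k_n[V_ov V_DS − ½ V_DS²] and I_D = (V_DD − V_DS)/R_D. Equating: 24.8 V_DS² − 61.11 V_DS + 11.9 = 0, giving V_DS = 0.213 V (the root below V_ov).
I_D = (11.9 − 0.213) / 10.8 = 1.08 mA.

I_D = 1.08 mA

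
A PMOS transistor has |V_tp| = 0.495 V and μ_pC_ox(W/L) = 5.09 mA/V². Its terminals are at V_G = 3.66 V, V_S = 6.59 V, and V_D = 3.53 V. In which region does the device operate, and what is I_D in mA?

Saturation; I_D = 15.1 mA

V_SG = V_S − V_G = 6.59 − 3.66 = 2.93 V; V_SD = V_S − V_D = 6.59 − 3.53 = 3.06 V.
V_ov = V_SG − |V_tp| = 2.93 − 0.495 = 2.43 V.
Since V_SD = 3.06 V ≥ V_ov = 2.43 V, the device is in saturation.
I_D = ½ k_p V_ov² = 0.5 × 5.09 × 2.43² = 15.1 mA.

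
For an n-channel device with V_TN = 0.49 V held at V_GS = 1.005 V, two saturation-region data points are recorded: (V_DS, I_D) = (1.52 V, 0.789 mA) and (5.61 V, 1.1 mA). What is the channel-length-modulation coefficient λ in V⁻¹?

λ = 0.113 V⁻¹

With V_GS fixed, I_D ∝ (1 + λ V_DS) in saturation, so I_D2/I_D1 = (1 + λ V_DS2)/(1 + λ V_DS1).
1.1/0.789 = 1.394 = (1 + 5.61 λ)/(1 + 1.52 λ).
Solving: λ (I_D1 V_DS2 − I_D2 V_DS1) = I_D2 − I_D1, so λ = (1.1 − 0.789) / (0.789 × 5.61 − 1.1 × 1.52) = 0.311 / 2.75 = 0.113 V⁻¹.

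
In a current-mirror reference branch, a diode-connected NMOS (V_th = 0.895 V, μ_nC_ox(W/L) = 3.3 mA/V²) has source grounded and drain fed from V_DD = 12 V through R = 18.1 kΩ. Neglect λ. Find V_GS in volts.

With gate tied to drain, V_GS = V_DS ≥ V_GS − V_th, so the device is in saturation.
KCL at the drain: ½ k_n (V_GS − V_th)² = (V_DD − V_GS)/R.
Let x = V_GS − 0.895. Then 29.9 x² + x − 11.11 = 0, giving x = 0.593 V (positive root), so V_GS = 1.49 V.
I_D = (V_DD − V_GS)/R = (12 − 1.49) / 18.1 = 0.581 mA.

V_GS = 1.49 V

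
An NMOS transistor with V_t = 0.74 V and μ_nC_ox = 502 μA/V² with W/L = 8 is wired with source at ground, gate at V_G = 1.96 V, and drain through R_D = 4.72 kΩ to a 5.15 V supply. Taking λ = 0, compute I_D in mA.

V_GS = V_G = 1.96 V, so V_ov = 1.96 − 0.74 = 1.22 V.
k_n = μ_nC_ox · (W/L) = 4.016 mA/V².
Assume saturation: I_D = ½ k_n V_ov² = 0.5 × 4.016 × 1.22² = 2.99 mA, giving V_DS = V_DD − I_D R_D = 5.15 − 2.99 × 4.72 = -8.96 V.
But -8.96 V < V_ov = 1.22 V, so the device is actually in triode.
In triode I_D = k_n[V_ov V_DS − ½ V_DS²] and I_D = (V_DD − V_DS)/R_D. Equating: 9.48 V_DS² − 24.13 V_DS + 5.15 = 0, giving V_DS = 0.235 V (the root below V_ov).
I_D = (5.15 − 0.235) / 4.72 = 1.04 mA.

I_D = 1.04 mA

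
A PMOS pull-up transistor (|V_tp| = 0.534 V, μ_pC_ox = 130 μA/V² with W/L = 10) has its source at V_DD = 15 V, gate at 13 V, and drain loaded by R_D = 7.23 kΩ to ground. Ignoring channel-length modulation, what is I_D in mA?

I_D = 1.40 mA

V_SG = V_DD − V_G = 15 − 13 = 2 V, so V_ov = 2 − 0.534 = 1.47 V.
k_p = μ_pC_ox · (W/L) = 1.3 mA/V².
Assume saturation: I_D = ½ k_p V_ov² = 0.5 × 1.3 × 1.47² = 1.4 mA, giving V_SD = V_DD − I_D R_D = 15 − 1.4 × 7.23 = 4.9 V.
V_SD = 4.9 V ≥ V_ov = 1.47 V, confirming saturation.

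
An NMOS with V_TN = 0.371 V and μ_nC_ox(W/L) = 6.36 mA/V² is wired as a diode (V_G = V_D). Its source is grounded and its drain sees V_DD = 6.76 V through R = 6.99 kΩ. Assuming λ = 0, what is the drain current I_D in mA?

With gate tied to drain, V_GS = V_DS ≥ V_GS − V_TN, so the device is in saturation.
KCL at the drain: ½ k_n (V_GS − V_TN)² = (V_DD − V_GS)/R.
Let x = V_GS − 0.371. Then 22.2 x² + x − 6.389 = 0, giving x = 0.514 V (positive root), so V_GS = 0.885 V.
I_D = (V_DD − V_GS)/R = (6.76 − 0.885) / 6.99 = 0.84 mA.

I_D = 0.840 mA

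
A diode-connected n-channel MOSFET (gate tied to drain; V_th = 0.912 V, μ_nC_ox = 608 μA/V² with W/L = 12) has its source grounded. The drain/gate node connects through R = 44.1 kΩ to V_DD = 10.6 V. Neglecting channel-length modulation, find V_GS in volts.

With gate tied to drain, V_GS = V_DS ≥ V_GS − V_th, so the device is in saturation.
k_n = μ_nC_ox · (W/L) = 7.296 mA/V².
KCL at the drain: ½ k_n (V_GS − V_th)² = (V_DD − V_GS)/R.
Let x = V_GS − 0.912. Then 161 x² + x − 9.688 = 0, giving x = 0.242 V (positive root), so V_GS = 1.15 V.
I_D = (V_DD − V_GS)/R = (10.6 − 1.15) / 44.1 = 0.214 mA.

V_GS = 1.15 V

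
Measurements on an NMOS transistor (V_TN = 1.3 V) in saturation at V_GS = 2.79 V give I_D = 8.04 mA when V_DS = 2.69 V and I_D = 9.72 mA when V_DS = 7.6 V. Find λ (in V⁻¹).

λ = 0.0481 V⁻¹

With V_GS fixed, I_D ∝ (1 + λ V_DS) in saturation, so I_D2/I_D1 = (1 + λ V_DS2)/(1 + λ V_DS1).
9.72/8.04 = 1.209 = (1 + 7.6 λ)/(1 + 2.69 λ).
Solving: λ (I_D1 V_DS2 − I_D2 V_DS1) = I_D2 − I_D1, so λ = (9.72 − 8.04) / (8.04 × 7.6 − 9.72 × 2.69) = 1.68 / 35 = 0.0481 V⁻¹.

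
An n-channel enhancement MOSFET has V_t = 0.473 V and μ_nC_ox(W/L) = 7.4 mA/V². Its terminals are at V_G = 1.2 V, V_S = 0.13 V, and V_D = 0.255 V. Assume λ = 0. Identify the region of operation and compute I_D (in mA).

Triode; I_D = 0.494 mA

V_GS = V_G − V_S = 1.2 − 0.13 = 1.07 V; V_DS = V_D − V_S = 0.255 − 0.13 = 0.125 V.
V_ov = V_GS − V_t = 1.07 − 0.473 = 0.597 V.
Since V_DS = 0.125 V < V_ov = 0.597 V, the device is in the triode region.
I_D = k_n [V_ov · V_DS − ½ V_DS²] = 7.4 × [0.597 × 0.125 − 0.5 × 0.125²] = 0.494 mA.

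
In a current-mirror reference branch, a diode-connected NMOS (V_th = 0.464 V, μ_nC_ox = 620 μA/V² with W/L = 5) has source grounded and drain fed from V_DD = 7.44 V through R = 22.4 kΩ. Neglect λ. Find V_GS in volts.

With gate tied to drain, V_GS = V_DS ≥ V_GS − V_th, so the device is in saturation.
k_n = μ_nC_ox · (W/L) = 3.1 mA/V².
KCL at the drain: ½ k_n (V_GS − V_th)² = (V_DD − V_GS)/R.
Let x = V_GS − 0.464. Then 34.7 x² + x − 6.976 = 0, giving x = 0.434 V (positive root), so V_GS = 0.898 V.
I_D = (V_DD − V_GS)/R = (7.44 − 0.898) / 22.4 = 0.292 mA.

V_GS = 0.898 V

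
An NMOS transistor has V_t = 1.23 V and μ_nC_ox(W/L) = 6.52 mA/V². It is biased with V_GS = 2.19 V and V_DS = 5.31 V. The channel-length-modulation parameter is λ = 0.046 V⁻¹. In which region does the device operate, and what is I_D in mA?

V_ov = V_GS − V_t = 2.19 − 1.23 = 0.96 V.
Since V_DS = 5.31 V ≥ V_ov = 0.96 V, the device is in saturation.
I_D = ½ k_n V_ov² (1 + λ V_DS) = 0.5 × 6.52 × 0.96² × (1 + 0.046 × 5.31) = 3.74 mA.

Saturation; I_D = 3.74 mA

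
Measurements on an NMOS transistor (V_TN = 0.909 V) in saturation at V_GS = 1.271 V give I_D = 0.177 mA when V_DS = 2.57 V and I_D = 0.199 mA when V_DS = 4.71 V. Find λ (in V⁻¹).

λ = 0.0683 V⁻¹

With V_GS fixed, I_D ∝ (1 + λ V_DS) in saturation, so I_D2/I_D1 = (1 + λ V_DS2)/(1 + λ V_DS1).
0.199/0.177 = 1.124 = (1 + 4.71 λ)/(1 + 2.57 λ).
Solving: λ (I_D1 V_DS2 − I_D2 V_DS1) = I_D2 − I_D1, so λ = (0.199 − 0.177) / (0.177 × 4.71 − 0.199 × 2.57) = 0.022 / 0.322 = 0.0683 V⁻¹.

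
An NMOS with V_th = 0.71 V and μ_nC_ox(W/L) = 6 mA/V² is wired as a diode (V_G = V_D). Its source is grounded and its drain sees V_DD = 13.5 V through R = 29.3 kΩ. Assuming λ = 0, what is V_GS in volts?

With gate tied to drain, V_GS = V_DS ≥ V_GS − V_th, so the device is in saturation.
KCL at the drain: ½ k_n (V_GS − V_th)² = (V_DD − V_GS)/R.
Let x = V_GS − 0.71. Then 87.9 x² + x − 12.79 = 0, giving x = 0.376 V (positive root), so V_GS = 1.09 V.
I_D = (V_DD − V_GS)/R = (13.5 − 1.09) / 29.3 = 0.424 mA.

V_GS = 1.09 V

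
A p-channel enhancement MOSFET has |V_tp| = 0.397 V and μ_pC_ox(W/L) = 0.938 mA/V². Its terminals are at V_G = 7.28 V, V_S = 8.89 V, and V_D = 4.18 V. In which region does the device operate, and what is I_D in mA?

Saturation; I_D = 0.690 mA

V_SG = V_S − V_G = 8.89 − 7.28 = 1.61 V; V_SD = V_S − V_D = 8.89 − 4.18 = 4.71 V.
V_ov = V_SG − |V_tp| = 1.61 − 0.397 = 1.21 V.
Since V_SD = 4.71 V ≥ V_ov = 1.21 V, the device is in saturation.
I_D = ½ k_p V_ov² = 0.5 × 0.938 × 1.21² = 0.69 mA.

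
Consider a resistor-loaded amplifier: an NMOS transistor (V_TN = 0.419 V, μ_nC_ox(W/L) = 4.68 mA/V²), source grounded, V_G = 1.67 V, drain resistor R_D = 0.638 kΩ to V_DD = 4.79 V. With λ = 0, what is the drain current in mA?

I_D = 3.66 mA

V_GS = V_G = 1.67 V, so V_ov = 1.67 − 0.419 = 1.25 V.
Assume saturation: I_D = ½ k_n V_ov² = 0.5 × 4.68 × 1.25² = 3.66 mA, giving V_DS = V_DD − I_D R_D = 4.79 − 3.66 × 0.638 = 2.45 V.
V_DS = 2.45 V ≥ V_ov = 1.25 V, confirming saturation.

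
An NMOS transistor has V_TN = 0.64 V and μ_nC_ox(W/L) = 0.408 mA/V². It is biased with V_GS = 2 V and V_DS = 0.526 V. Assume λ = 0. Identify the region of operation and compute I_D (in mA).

Triode; I_D = 0.235 mA

V_ov = V_GS − V_TN = 2 − 0.64 = 1.36 V.
Since V_DS = 0.526 V < V_ov = 1.36 V, the device is in the triode region.
I_D = k_n [V_ov · V_DS − ½ V_DS²] = 0.408 × [1.36 × 0.526 − 0.5 × 0.526²] = 0.235 mA.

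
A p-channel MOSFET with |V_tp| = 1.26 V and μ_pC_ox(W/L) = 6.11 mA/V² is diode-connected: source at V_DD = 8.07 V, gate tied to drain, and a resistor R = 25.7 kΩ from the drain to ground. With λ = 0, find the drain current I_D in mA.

With gate tied to drain, V_SG = V_SD ≥ V_SG − |V_tp|, so the device is in saturation.
KCL at the drain: ½ k_p (V_SG − |V_tp|)² = (V_DD − V_SG)/R.
Let x = V_SG − 1.26. Then 78.5 x² + x − 6.81 = 0, giving x = 0.288 V (positive root), so V_SG = 1.55 V.
I_D = (V_DD − V_SG)/R = (8.07 − 1.55) / 25.7 = 0.254 mA.

I_D = 0.254 mA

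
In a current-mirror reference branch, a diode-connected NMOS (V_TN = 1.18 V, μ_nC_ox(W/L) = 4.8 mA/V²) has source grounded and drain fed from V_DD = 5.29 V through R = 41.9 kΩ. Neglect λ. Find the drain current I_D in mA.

With gate tied to drain, V_GS = V_DS ≥ V_GS − V_TN, so the device is in saturation.
KCL at the drain: ½ k_n (V_GS − V_TN)² = (V_DD − V_GS)/R.
Let x = V_GS − 1.18. Then 101 x² + x − 4.11 = 0, giving x = 0.197 V (positive root), so V_GS = 1.38 V.
I_D = (V_DD − V_GS)/R = (5.29 − 1.38) / 41.9 = 0.0934 mA.

I_D = 0.0934 mA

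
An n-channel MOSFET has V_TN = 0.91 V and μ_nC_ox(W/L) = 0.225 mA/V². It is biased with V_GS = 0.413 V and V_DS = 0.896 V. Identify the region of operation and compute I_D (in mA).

Cutoff; I_D = 0 mA

V_GS = 0.413 V < V_TN = 0.91 V, so the transistor is in cutoff.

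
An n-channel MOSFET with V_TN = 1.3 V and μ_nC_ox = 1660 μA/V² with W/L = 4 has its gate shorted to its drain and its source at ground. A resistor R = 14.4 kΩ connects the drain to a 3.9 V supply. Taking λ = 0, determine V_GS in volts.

With gate tied to drain, V_GS = V_DS ≥ V_GS − V_TN, so the device is in saturation.
k_n = μ_nC_ox · (W/L) = 6.64 mA/V².
KCL at the drain: ½ k_n (V_GS − V_TN)² = (V_DD − V_GS)/R.
Let x = V_GS − 1.3. Then 47.8 x² + x − 2.6 = 0, giving x = 0.223 V (positive root), so V_GS = 1.52 V.
I_D = (V_DD − V_GS)/R = (3.9 − 1.52) / 14.4 = 0.165 mA.

V_GS = 1.52 V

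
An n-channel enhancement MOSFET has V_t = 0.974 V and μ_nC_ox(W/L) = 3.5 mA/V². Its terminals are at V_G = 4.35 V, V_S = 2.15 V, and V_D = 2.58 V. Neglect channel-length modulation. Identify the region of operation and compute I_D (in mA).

Triode; I_D = 1.52 mA

V_GS = V_G − V_S = 4.35 − 2.15 = 2.2 V; V_DS = V_D − V_S = 2.58 − 2.15 = 0.43 V.
V_ov = V_GS − V_t = 2.2 − 0.974 = 1.23 V.
Since V_DS = 0.43 V < V_ov = 1.23 V, the device is in the triode region.
I_D = k_n [V_ov · V_DS − ½ V_DS²] = 3.5 × [1.23 × 0.43 − 0.5 × 0.43²] = 1.52 mA.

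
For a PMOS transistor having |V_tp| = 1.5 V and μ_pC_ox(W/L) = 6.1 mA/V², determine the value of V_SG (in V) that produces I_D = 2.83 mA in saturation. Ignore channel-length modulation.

In saturation I_D = ½ k_p (V_SG − |V_tp|)², so V_SG − |V_tp| = √(2 I_D / k_p) = √(2 × 2.83 / 6.1) = 0.963 V.
V_SG = 1.5 + 0.963 = 2.46 V.

V_SG = 2.46 V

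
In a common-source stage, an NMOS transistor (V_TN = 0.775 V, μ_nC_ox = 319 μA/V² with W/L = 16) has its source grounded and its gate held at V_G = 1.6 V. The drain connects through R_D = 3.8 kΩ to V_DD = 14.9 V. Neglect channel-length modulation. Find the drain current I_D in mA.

V_GS = V_G = 1.6 V, so V_ov = 1.6 − 0.775 = 0.825 V.
k_n = μ_nC_ox · (W/L) = 5.104 mA/V².
Assume saturation: I_D = ½ k_n V_ov² = 0.5 × 5.104 × 0.825² = 1.74 mA, giving V_DS = V_DD − I_D R_D = 14.9 − 1.74 × 3.8 = 8.3 V.
V_DS = 8.3 V ≥ V_ov = 0.825 V, confirming saturation.

I_D = 1.74 mA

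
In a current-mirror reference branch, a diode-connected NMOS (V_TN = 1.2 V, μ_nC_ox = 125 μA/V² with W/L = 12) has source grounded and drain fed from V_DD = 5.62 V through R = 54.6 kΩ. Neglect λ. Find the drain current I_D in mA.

I_D = 0.0752 mA

With gate tied to drain, V_GS = V_DS ≥ V_GS − V_TN, so the device is in saturation.
k_n = μ_nC_ox · (W/L) = 1.5 mA/V².
KCL at the drain: ½ k_n (V_GS − V_TN)² = (V_DD − V_GS)/R.
Let x = V_GS − 1.2. Then 41 x² + x − 4.42 = 0, giving x = 0.317 V (positive root), so V_GS = 1.52 V.
I_D = (V_DD − V_GS)/R = (5.62 − 1.52) / 54.6 = 0.0752 mA.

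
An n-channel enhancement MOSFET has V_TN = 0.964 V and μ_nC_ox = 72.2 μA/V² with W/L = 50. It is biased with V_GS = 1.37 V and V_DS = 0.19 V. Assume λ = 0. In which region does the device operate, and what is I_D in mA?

Triode; I_D = 0.213 mA

k_n = μ_nC_ox · (W/L) = 3.61 mA/V².
V_ov = V_GS − V_TN = 1.37 − 0.964 = 0.406 V.
Since V_DS = 0.19 V < V_ov = 0.406 V, the device is in the triode region.
I_D = k_n [V_ov · V_DS − ½ V_DS²] = 3.61 × [0.406 × 0.19 − 0.5 × 0.19²] = 0.213 mA.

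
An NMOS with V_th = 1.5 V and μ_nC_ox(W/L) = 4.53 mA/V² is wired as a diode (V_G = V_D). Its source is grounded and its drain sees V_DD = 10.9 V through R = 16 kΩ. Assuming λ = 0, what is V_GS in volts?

With gate tied to drain, V_GS = V_DS ≥ V_GS − V_th, so the device is in saturation.
KCL at the drain: ½ k_n (V_GS − V_th)² = (V_DD − V_GS)/R.
Let x = V_GS − 1.5. Then 36.2 x² + x − 9.4 = 0, giving x = 0.496 V (positive root), so V_GS = 2 V.
I_D = (V_DD − V_GS)/R = (10.9 − 2) / 16 = 0.557 mA.

V_GS = 2.00 V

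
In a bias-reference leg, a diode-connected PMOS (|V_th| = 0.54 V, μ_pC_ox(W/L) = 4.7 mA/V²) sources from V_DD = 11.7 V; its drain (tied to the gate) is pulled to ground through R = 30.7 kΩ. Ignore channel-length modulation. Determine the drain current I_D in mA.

I_D = 0.351 mA

With gate tied to drain, V_SG = V_SD ≥ V_SG − |V_th|, so the device is in saturation.
KCL at the drain: ½ k_p (V_SG − |V_th|)² = (V_DD − V_SG)/R.
Let x = V_SG − 0.54. Then 72.1 x² + x − 11.16 = 0, giving x = 0.386 V (positive root), so V_SG = 0.926 V.
I_D = (V_DD − V_SG)/R = (11.7 − 0.926) / 30.7 = 0.351 mA.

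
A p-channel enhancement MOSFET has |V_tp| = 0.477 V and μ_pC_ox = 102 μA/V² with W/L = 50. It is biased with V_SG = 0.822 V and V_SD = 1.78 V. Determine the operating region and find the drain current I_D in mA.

Saturation; I_D = 0.304 mA

k_p = μ_pC_ox · (W/L) = 5.1 mA/V².
V_ov = V_SG − |V_tp| = 0.822 − 0.477 = 0.345 V.
Since V_SD = 1.78 V ≥ V_ov = 0.345 V, the device is in saturation.
I_D = ½ k_p V_ov² = 0.5 × 5.1 × 0.345² = 0.304 mA.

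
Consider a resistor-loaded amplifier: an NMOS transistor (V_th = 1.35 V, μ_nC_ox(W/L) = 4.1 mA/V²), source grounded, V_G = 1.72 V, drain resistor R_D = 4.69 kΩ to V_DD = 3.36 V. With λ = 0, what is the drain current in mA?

V_GS = V_G = 1.72 V, so V_ov = 1.72 − 1.35 = 0.37 V.
Assume saturation: I_D = ½ k_n V_ov² = 0.5 × 4.1 × 0.37² = 0.281 mA, giving V_DS = V_DD − I_D R_D = 3.36 − 0.281 × 4.69 = 2.04 V.
V_DS = 2.04 V ≥ V_ov = 0.37 V, confirming saturation.

I_D = 0.281 mA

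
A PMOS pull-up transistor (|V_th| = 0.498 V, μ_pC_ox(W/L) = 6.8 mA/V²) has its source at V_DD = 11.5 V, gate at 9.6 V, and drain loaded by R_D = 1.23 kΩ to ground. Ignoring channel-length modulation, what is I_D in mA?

V_SG = V_DD − V_G = 11.5 − 9.6 = 1.9 V, so V_ov = 1.9 − 0.498 = 1.4 V.
Assume saturation: I_D = ½ k_p V_ov² = 0.5 × 6.8 × 1.4² = 6.68 mA, giving V_SD = V_DD − I_D R_D = 11.5 − 6.68 × 1.23 = 3.28 V.
V_SD = 3.28 V ≥ V_ov = 1.4 V, confirming saturation.

I_D = 6.68 mA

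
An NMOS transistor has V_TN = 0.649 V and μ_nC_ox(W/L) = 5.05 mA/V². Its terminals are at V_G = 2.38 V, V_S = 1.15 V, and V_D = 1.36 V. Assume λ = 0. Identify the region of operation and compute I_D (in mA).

Triode; I_D = 0.505 mA

V_GS = V_G − V_S = 2.38 − 1.15 = 1.23 V; V_DS = V_D − V_S = 1.36 − 1.15 = 0.21 V.
V_ov = V_GS − V_TN = 1.23 − 0.649 = 0.581 V.
Since V_DS = 0.21 V < V_ov = 0.581 V, the device is in the triode region.
I_D = k_n [V_ov · V_DS − ½ V_DS²] = 5.05 × [0.581 × 0.21 − 0.5 × 0.21²] = 0.505 mA.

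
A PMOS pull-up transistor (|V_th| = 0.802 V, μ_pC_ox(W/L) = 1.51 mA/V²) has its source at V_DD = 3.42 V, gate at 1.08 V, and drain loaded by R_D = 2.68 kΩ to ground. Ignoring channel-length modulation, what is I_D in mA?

V_SG = V_DD − V_G = 3.42 − 1.08 = 2.34 V, so V_ov = 2.34 − 0.802 = 1.54 V.
Assume saturation: I_D = ½ k_p V_ov² = 0.5 × 1.51 × 1.54² = 1.79 mA, giving V_SD = V_DD − I_D R_D = 3.42 − 1.79 × 2.68 = -1.37 V.
But -1.37 V < V_ov = 1.54 V, so the device is actually in triode.
In triode I_D = k_p[V_ov V_SD − ½ V_SD²] and I_D = (V_DD − V_SD)/R_D. Equating: 2.02 V_SD² − 7.224 V_SD + 3.42 = 0, giving V_SD = 0.562 V (the root below V_ov).
I_D = (3.42 − 0.562) / 2.68 = 1.07 mA.

I_D = 1.07 mA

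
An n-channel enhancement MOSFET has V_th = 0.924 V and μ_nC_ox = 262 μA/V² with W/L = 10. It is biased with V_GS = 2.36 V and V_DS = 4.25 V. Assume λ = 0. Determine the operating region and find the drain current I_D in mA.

Saturation; I_D = 2.70 mA

k_n = μ_nC_ox · (W/L) = 2.62 mA/V².
V_ov = V_GS − V_th = 2.36 − 0.924 = 1.44 V.
Since V_DS = 4.25 V ≥ V_ov = 1.44 V, the device is in saturation.
I_D = ½ k_n V_ov² = 0.5 × 2.62 × 1.44² = 2.7 mA.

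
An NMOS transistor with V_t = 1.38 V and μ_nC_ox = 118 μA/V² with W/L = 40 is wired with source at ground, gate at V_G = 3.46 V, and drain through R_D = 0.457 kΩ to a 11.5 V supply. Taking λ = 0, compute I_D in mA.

I_D = 10.2 mA

V_GS = V_G = 3.46 V, so V_ov = 3.46 − 1.38 = 2.08 V.
k_n = μ_nC_ox · (W/L) = 4.72 mA/V².
Assume saturation: I_D = ½ k_n V_ov² = 0.5 × 4.72 × 2.08² = 10.2 mA, giving V_DS = V_DD − I_D R_D = 11.5 − 10.2 × 0.457 = 6.83 V.
V_DS = 6.83 V ≥ V_ov = 2.08 V, confirming saturation.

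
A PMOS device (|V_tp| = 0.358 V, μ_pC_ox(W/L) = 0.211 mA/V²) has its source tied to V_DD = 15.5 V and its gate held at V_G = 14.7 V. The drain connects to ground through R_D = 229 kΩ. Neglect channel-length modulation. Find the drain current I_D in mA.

V_SG = V_DD − V_G = 15.5 − 14.7 = 0.8 V, so V_ov = 0.8 − 0.358 = 0.442 V.
Assume saturation: I_D = ½ k_p V_ov² = 0.5 × 0.211 × 0.442² = 0.0206 mA, giving V_SD = V_DD − I_D R_D = 15.5 − 0.0206 × 229 = 10.8 V.
V_SD = 10.8 V ≥ V_ov = 0.442 V, confirming saturation.

I_D = 0.0206 mA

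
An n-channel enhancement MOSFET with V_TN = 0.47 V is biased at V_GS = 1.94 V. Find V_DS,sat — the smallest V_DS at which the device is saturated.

V_DS,sat = 1.47 V

The boundary between triode and saturation is V_DS = V_GS − V_TN = V_ov.
V_ov = 1.94 − 0.47 = 1.47 V.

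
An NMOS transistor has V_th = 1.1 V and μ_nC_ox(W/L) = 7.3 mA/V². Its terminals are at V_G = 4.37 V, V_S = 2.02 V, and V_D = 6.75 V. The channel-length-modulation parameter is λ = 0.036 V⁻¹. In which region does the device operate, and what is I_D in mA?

V_GS = V_G − V_S = 4.37 − 2.02 = 2.35 V; V_DS = V_D − V_S = 6.75 − 2.02 = 4.73 V.
V_ov = V_GS − V_th = 2.35 − 1.1 = 1.25 V.
Since V_DS = 4.73 V ≥ V_ov = 1.25 V, the device is in saturation.
I_D = ½ k_n V_ov² (1 + λ V_DS) = 0.5 × 7.3 × 1.25² × (1 + 0.036 × 4.73) = 6.67 mA.

Saturation; I_D = 6.67 mA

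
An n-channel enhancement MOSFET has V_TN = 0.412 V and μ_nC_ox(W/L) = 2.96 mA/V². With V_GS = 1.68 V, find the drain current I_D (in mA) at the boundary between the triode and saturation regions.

I_D = 2.38 mA

At the boundary V_DS = V_ov = V_GS − V_TN = 1.68 − 0.412 = 1.27 V.
I_D = ½ k_n V_ov² = 0.5 × 2.96 × 1.27² = 2.38 mA.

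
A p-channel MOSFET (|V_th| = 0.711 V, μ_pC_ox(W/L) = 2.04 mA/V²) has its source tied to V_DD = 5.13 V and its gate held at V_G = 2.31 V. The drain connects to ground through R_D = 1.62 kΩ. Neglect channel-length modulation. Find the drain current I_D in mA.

V_SG = V_DD − V_G = 5.13 − 2.31 = 2.82 V, so V_ov = 2.82 − 0.711 = 2.11 V.
Assume saturation: I_D = ½ k_p V_ov² = 0.5 × 2.04 × 2.11² = 4.54 mA, giving V_SD = V_DD − I_D R_D = 5.13 − 4.54 × 1.62 = -2.22 V.
But -2.22 V < V_ov = 2.11 V, so the device is actually in triode.
In triode I_D = k_p[V_ov V_SD − ½ V_SD²] and I_D = (V_DD − V_SD)/R_D. Equating: 1.65 V_SD² − 7.97 V_SD + 5.13 = 0, giving V_SD = 0.765 V (the root below V_ov).
I_D = (5.13 − 0.765) / 1.62 = 2.69 mA.

I_D = 2.69 mA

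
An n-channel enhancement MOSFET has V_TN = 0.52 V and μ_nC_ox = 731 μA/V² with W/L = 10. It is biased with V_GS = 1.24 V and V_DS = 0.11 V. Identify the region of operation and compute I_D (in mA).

Triode; I_D = 0.535 mA

k_n = μ_nC_ox · (W/L) = 7.31 mA/V².
V_ov = V_GS − V_TN = 1.24 − 0.52 = 0.72 V.
Since V_DS = 0.11 V < V_ov = 0.72 V, the device is in the triode region.
I_D = k_n [V_ov · V_DS − ½ V_DS²] = 7.31 × [0.72 × 0.11 − 0.5 × 0.11²] = 0.535 mA.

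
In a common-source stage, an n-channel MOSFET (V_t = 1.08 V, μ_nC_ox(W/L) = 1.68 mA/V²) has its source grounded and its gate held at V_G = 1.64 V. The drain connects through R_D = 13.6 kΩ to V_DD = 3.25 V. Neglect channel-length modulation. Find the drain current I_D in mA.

I_D = 0.215 mA

V_GS = V_G = 1.64 V, so V_ov = 1.64 − 1.08 = 0.56 V.
Assume saturation: I_D = ½ k_n V_ov² = 0.5 × 1.68 × 0.56² = 0.263 mA, giving V_DS = V_DD − I_D R_D = 3.25 − 0.263 × 13.6 = -0.333 V.
But -0.333 V < V_ov = 0.56 V, so the device is actually in triode.
In triode I_D = k_n[V_ov V_DS − ½ V_DS²] and I_D = (V_DD − V_DS)/R_D. Equating: 11.4 V_DS² − 13.79 V_DS + 3.25 = 0, giving V_DS = 0.321 V (the root below V_ov).
I_D = (3.25 − 0.321) / 13.6 = 0.215 mA.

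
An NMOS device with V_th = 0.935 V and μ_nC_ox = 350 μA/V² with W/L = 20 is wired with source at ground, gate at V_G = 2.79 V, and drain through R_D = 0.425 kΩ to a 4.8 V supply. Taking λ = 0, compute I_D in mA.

V_GS = V_G = 2.79 V, so V_ov = 2.79 − 0.935 = 1.85 V.
k_n = μ_nC_ox · (W/L) = 7 mA/V².
Assume saturation: I_D = ½ k_n V_ov² = 0.5 × 7 × 1.85² = 12 mA, giving V_DS = V_DD − I_D R_D = 4.8 − 12 × 0.425 = -0.319 V.
But -0.319 V < V_ov = 1.85 V, so the device is actually in triode.
In triode I_D = k_n[V_ov V_DS − ½ V_DS²] and I_D = (V_DD − V_DS)/R_D. Equating: 1.49 V_DS² − 6.519 V_DS + 4.8 = 0, giving V_DS = 0.936 V (the root below V_ov).
I_D = (4.8 − 0.936) / 0.425 = 9.09 mA.

I_D = 9.09 mA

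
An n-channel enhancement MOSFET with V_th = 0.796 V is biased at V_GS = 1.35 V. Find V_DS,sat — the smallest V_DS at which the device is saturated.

The boundary between triode and saturation is V_DS = V_GS − V_th = V_ov.
V_ov = 1.35 − 0.796 = 0.554 V.

V_DS,sat = 0.554 V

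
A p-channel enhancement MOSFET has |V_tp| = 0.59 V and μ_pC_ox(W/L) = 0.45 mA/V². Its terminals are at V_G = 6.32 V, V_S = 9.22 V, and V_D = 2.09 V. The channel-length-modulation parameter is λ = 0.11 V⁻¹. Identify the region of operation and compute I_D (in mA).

V_SG = V_S − V_G = 9.22 − 6.32 = 2.9 V; V_SD = V_S − V_D = 9.22 − 2.09 = 7.13 V.
V_ov = V_SG − |V_tp| = 2.9 − 0.59 = 2.31 V.
Since V_SD = 7.13 V ≥ V_ov = 2.31 V, the device is in saturation.
I_D = ½ k_p V_ov² (1 + λ V_SD) = 0.5 × 0.45 × 2.31² × (1 + 0.11 × 7.13) = 2.14 mA.

Saturation; I_D = 2.14 mA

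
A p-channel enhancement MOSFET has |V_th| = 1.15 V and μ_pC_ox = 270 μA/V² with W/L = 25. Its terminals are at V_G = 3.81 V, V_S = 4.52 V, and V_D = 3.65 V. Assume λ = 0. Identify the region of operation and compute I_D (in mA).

Cutoff; I_D = 0 mA

V_SG = V_S − V_G = 4.52 − 3.81 = 0.71 V; V_SD = V_S − V_D = 4.52 − 3.65 = 0.87 V.
V_SG = 0.71 V < |V_th| = 1.15 V, so the transistor is in cutoff.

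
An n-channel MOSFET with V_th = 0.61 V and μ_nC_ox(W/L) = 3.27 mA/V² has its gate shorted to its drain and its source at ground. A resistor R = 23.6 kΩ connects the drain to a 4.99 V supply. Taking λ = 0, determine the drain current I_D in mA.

I_D = 0.172 mA

With gate tied to drain, V_GS = V_DS ≥ V_GS − V_th, so the device is in saturation.
KCL at the drain: ½ k_n (V_GS − V_th)² = (V_DD − V_GS)/R.
Let x = V_GS − 0.61. Then 38.6 x² + x − 4.38 = 0, giving x = 0.324 V (positive root), so V_GS = 0.934 V.
I_D = (V_DD − V_GS)/R = (4.99 − 0.934) / 23.6 = 0.172 mA.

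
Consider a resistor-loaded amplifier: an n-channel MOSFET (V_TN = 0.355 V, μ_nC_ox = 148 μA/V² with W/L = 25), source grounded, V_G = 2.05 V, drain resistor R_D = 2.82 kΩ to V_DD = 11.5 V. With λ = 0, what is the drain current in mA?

V_GS = V_G = 2.05 V, so V_ov = 2.05 − 0.355 = 1.69 V.
k_n = μ_nC_ox · (W/L) = 3.7 mA/V².
Assume saturation: I_D = ½ k_n V_ov² = 0.5 × 3.7 × 1.69² = 5.32 mA, giving V_DS = V_DD − I_D R_D = 11.5 − 5.32 × 2.82 = -3.49 V.
But -3.49 V < V_ov = 1.69 V, so the device is actually in triode.
In triode I_D = k_n[V_ov V_DS − ½ V_DS²] and I_D = (V_DD − V_DS)/R_D. Equating: 5.22 V_DS² − 18.69 V_DS + 11.5 = 0, giving V_DS = 0.789 V (the root below V_ov).
I_D = (11.5 − 0.789) / 2.82 = 3.8 mA.

I_D = 3.80 mA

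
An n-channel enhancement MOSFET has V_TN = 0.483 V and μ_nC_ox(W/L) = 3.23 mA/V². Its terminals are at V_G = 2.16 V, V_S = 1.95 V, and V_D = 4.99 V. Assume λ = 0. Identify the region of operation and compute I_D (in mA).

V_GS = V_G − V_S = 2.16 − 1.95 = 0.21 V; V_DS = V_D − V_S = 4.99 − 1.95 = 3.04 V.
V_GS = 0.21 V < V_TN = 0.483 V, so the transistor is in cutoff.

Cutoff; I_D = 0 mA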